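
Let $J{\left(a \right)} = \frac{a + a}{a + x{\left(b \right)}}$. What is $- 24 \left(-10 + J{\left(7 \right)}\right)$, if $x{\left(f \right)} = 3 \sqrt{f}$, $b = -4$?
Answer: $\frac{18048}{85} + \frac{2016 i}{85} \approx 212.33 + 23.718 i$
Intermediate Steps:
$J{\left(a \right)} = \frac{2 a}{a + 6 i}$ ($J{\left(a \right)} = \frac{a + a}{a + 3 \sqrt{-4}} = \frac{2 a}{a + 3 \cdot 2 i} = \frac{2 a}{a + 6 i}$)
$- 24 \left(-10 + J{\left(7 \right)}\right) = - 24 \left(-10 + 2 \cdot 7 \frac{1}{7 + 6 i}\right) = - 24 \left(-10 + 2 \cdot 7 \frac{7 - 6 i}{85}\right) = - 24 \left(-10 + \left(\frac{98}{85} - \frac{84 i}{85}\right)\right) = - 24 \left(- \frac{752}{85} - \frac{84 i}{85}\right) = \frac{18048}{85} + \frac{2016 i}{85}$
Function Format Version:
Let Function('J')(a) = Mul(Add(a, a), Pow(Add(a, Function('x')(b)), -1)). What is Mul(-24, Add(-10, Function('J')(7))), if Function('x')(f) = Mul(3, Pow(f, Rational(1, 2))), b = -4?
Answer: Add(Rational(18048, 85), Mul(Rational(2016, 85), I)) ≈ Add(212.33, Mul(23.718, I))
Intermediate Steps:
Function('J')(a) = Mul(2, a, Pow(Add(a, Mul(6, I)), -1)) (Function('J')(a) = Mul(Add(a, a), Pow(Add(a, Mul(3, Pow(-4, Rational(1, 2)))), -1)) = Mul(Mul(2, a), Pow(Add(a, Mul(3, Mul(2, I))), -1)) = Mul(Mul(2, a), Pow(Add(a, Mul(6, I)), -1)) = Mul(2, a, Pow(Add(a, Mul(6, I)), -1)))
Mul(-24, Add(-10, Function('J')(7))) = Mul(-24, Add(-10, Mul(2, 7, Pow(Add(7, Mul(6, I)), -1)))) = Mul(-24, Add(-10, Mul(2, 7, Mul(Rational(1, 85), Add(7, Mul(-6, I)))))) = Mul(-24, Add(-10, Add(Rational(98, 85), Mul(Rational(-84, 85), I)))) = Mul(-24, Add(Rational(-752, 85), Mul(Rational(-84, 85), I))) = Add(Rational(18048, 85), Mul(Rational(2016, 85), I))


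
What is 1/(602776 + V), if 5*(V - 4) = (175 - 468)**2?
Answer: 5/3099749 ≈ 1.6130e-6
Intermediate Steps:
V = 85869/5 (V = 4 + (175 - 468)**2/5 = 4 + (1/5)*(-293)**2 = 4 + (1/5)*85849 = 4 + 85849/5 = 85869/5 ≈ 17174.)
1/(602776 + V) = 1/(602776 + 85869/5) = 1/(3099749/5) = 5/3099749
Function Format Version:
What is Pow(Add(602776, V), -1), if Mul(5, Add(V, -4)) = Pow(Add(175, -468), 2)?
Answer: Rational(5, 3099749) ≈ 1.6130e-6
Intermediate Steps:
V = Rational(85869, 5) (V = Add(4, Mul(Rational(1, 5), Pow(Add(175, -468), 2))) = Add(4, Mul(Rational(1, 5), Pow(-293, 2))) = Add(4, Mul(Rational(1, 5), 85849)) = Add(4, Rational(85849, 5)) = Rational(85869, 5) ≈ 17174.)
Pow(Add(602776, V), -1) = Pow(Add(602776, Rational(85869, 5)), -1) = Pow(Rational(3099749, 5), -1) = Rational(5, 3099749)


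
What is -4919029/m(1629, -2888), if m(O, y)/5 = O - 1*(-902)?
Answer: -4919029/12655 ≈ -388.70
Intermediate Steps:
m(O, y) = 4510 + 5*O (m(O, y) = 5*(O - 1*(-902)) = 5*(O + 902) = 5*(902 + O) = 4510 + 5*O)
-4919029/m(1629, -2888) = -4919029/(4510 + 5*1629) = -4919029/(4510 + 8145) = -4919029/12655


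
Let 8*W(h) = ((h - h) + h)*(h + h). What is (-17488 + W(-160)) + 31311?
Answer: 20223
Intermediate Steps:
W(h) = h**2/4 (W(h) = (((h - h) + h)*(h + h))/8 = ((0 + h)*(2*h))/8 = (h*(2*h))/8 = (2*h**2)/8 = h**2/4)
(-17488 + W(-160)) + 31311 = (-17488 + (1/4)*(-160)**2) + 31311 = (-17488 + (1/4)*25600) + 31311 = (-17488 + 6400) + 31311 = -11088 + 31311 = 20223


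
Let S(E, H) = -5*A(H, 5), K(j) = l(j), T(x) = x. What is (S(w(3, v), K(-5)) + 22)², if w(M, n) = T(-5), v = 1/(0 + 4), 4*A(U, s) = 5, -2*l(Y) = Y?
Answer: 3969/16 ≈ 248.06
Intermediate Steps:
l(Y) = -Y/2
A(U, s) = 5/4 (A(U, s) = (¼)*5 = 5/4)
K(j) = -j/2
v = ¼ (v = 1/4 = ¼ ≈ 0.25000)
w(M, n) = -5
S(E, H) = -25/4 (S(E, H) = -5*5/4 = -25/4)
(S(w(3, v), K(-5)) + 22)² = (-25/4 + 22)² = (63/4)² = 3969/16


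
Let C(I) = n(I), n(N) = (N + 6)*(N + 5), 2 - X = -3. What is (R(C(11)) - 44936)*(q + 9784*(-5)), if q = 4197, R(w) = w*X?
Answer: 1948849448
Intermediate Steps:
X = 5 (X = 2 - 1*(-3) = 2 + 3 = 5)
n(N) = (5 + N)*(6 + N) (n(N) = (6 + N)*(5 + N) = (5 + N)*(6 + N))
C(I) = 30 + I**2 + 11*I
R(w) = 5*w (R(w) = w*5 = 5*w)
(R(C(11)) - 44936)*(q + 9784*(-5)) = (5*(30 + 11**2 + 11*11) - 44936)*(4197 + 9784*(-5)) = (5*(30 + 121 + 121) - 44936)*(4197 - 48920) = (5*272 - 44936)*(-44723) = (1360 - 44936)*(-44723) = -43576*(-44723) = 1948849448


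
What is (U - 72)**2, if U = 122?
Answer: 2500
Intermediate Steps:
(U - 72)**2 = (122 - 72)**2 = 50**2 = 2500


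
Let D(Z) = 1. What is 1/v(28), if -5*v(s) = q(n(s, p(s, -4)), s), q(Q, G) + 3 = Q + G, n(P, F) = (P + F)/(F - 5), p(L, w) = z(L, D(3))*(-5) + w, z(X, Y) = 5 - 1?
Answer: -145/721 ≈ -0.20111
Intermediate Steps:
z(X, Y) = 4
p(L, w) = -20 + w (p(L, w) = 4*(-5) + w = -20 + w)
n(P, F) = (F + P)/(-5 + F)
q(Q, G) = -3 + G + Q (q(Q, G) = -3 + (Q + G) = -3 + (G + Q) = -3 + G + Q)
v(s) = 63/145 - 28*s/145 (v(s) = -(-3 + s + ((-20 - 4) + s)/(-5 + (-20 - 4)))/5 = -(-3 + s + (-24 + s)/(-5 - 24))/5 = -(-3 + s + (-24 + s)/(-29))/5 = -(-3 + s - (-24 + s)/29)/5 = -(-3 + s + (24/29 - s/29))/5 = -(-63/29 + 28*s/29)/5 = 63/145 - 28*s/145)
1/v(28) = 1/(63/145 - 28/145*28) = 1/(63/145 - 784/145) = 1/(-721/145) = -145/721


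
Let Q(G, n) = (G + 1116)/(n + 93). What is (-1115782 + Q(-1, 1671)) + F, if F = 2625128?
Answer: 2662487459/1764 ≈ 1.5093e+6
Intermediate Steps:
Q(G, n) = (1116 + G)/(93 + n)
(-1115782 + Q(-1, 1671)) + F = (-1115782 + (1116 - 1)/(93 + 1671)) + 2625128 = (-1115782 + 1115/1764) + 2625128 = -1968238333/1764 + 2625128 = 2662487459/1764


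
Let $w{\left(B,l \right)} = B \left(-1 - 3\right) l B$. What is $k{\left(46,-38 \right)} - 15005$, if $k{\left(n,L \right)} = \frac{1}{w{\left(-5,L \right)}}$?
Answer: $- \frac{57018999}{3800} \approx -15005.0$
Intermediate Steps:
$w{\left(B,l \right)} = - 4 l B^{2}$ ($w{\left(B,l \right)} = B \left(-4\right) l B = - 4 B l B = - 4 l B^{2}$)
$k{\left(n,L \right)} = - \frac{1}{100 L}$ ($k{\left(n,L \right)} = \frac{1}{\left(-4\right) L \left(-5\right)^{2}} = \frac{1}{\left(-4\right) L 25} = \frac{1}{\left(-100\right) L} = - \frac{1}{100 L}$)
$k{\left(46,-38 \right)} - 15005 = - \frac{1}{100 \left(-38\right)} - 15005 = \left(- \frac{1}{100}\right) \left(- \frac{1}{38}\right) - 15005 = \frac{1}{3800} - 15005 = - \frac{57018999}{3800}$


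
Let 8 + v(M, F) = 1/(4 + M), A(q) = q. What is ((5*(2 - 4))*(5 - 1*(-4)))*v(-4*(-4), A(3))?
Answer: 1431/2 ≈ 715.50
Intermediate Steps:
v(M, F) = -8 + 1/(4 + M)
((5*(2 - 4))*(5 - 1*(-4)))*v(-4*(-4), A(3)) = ((5*(2 - 4))*(5 - 1*(-4)))*((-31 - (-32)*(-4))/(4 - 4*(-4))) = ((5*(-2))*(5 + 4))*((-31 - 8*16)/(4 + 16)) = (-10*9)*((-31 - 128)/20) = -9*(-159)/2 = -90*(-159/20) = 1431/2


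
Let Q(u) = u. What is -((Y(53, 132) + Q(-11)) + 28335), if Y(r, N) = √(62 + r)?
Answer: -28324 - √115 ≈ -28335.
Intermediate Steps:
-((Y(53, 132) + Q(-11)) + 28335) = -((√(62 + 53) - 11) + 28335) = -((√115 - 11) + 28335) = -((-11 + √115) + 28335) = -(28324 + √115) = -28324 - √115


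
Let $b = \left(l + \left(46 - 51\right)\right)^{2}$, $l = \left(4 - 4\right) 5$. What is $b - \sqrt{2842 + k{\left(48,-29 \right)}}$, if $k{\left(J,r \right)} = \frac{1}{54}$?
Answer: $25 - \frac{\sqrt{920814}}{18} \approx -28.311$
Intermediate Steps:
$k{\left(J,r \right)} = \frac{1}{54}$
$l = 0$ ($l = 0 \cdot 5 = 0$)
$b = 25$ ($b = \left(0 + \left(46 - 51\right)\right)^{2} = \left(0 - 5\right)^{2} = \left(-5\right)^{2} = 25$)
$b - \sqrt{2842 + k{\left(48,-29 \right)}} = 25 - \sqrt{2842 + \frac{1}{54}} = 25 - \sqrt{\frac{153469}{54}} = 25 - \frac{\sqrt{920814}}{18}$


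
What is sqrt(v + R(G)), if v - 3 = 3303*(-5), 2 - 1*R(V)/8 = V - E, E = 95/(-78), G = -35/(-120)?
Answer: 3*I*sqrt(309985)/13 ≈ 128.48*I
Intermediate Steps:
G = 7/24 (G = -35*(-1/120) = 7/24 ≈ 0.29167)
E = -95/78 (E = 95*(-1/78) = -95/78 ≈ -1.2179)
R(V) = 244/39 - 8*V (R(V) = 16 - 8*(V - 1*(-95/78)) = 16 - 8*(V + 95/78) = 16 - 8*(95/78 + V) = 16 + (-380/39 - 8*V) = 244/39 - 8*V)
v = -16512 (v = 3 + 3303*(-5) = 3 - 16515 = -16512)
sqrt(v + R(G)) = sqrt(-16512 + (244/39 - 8*7/24)) = sqrt(-16512 + (244/39 - 7/3)) = sqrt(-16512 + 51/13) = sqrt(-214605/13) = 3*I*sqrt(309985)/13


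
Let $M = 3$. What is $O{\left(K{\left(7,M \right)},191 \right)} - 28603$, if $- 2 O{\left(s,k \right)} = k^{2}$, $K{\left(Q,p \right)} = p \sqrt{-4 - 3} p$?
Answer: $- \frac{93687}{2} \approx -46844.0$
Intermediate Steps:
$K{\left(Q,p \right)} = i \sqrt{7} p^{2}$ ($K{\left(Q,p \right)} = p \sqrt{-7} p = p i \sqrt{7} p = p i p \sqrt{7} = i \sqrt{7} p^{2}$)
$O{\left(s,k \right)} = - \frac{k^{2}}{2}$
$O{\left(K{\left(7,M \right)},191 \right)} - 28603 = - \frac{191^{2}}{2} - 28603 = \left(- \frac{1}{2}\right) 36481 - 28603 = - \frac{36481}{2} - 28603 = - \frac{93687}{2}$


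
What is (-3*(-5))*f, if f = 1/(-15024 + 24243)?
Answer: 5/3073 ≈ 0.0016271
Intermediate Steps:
f = 1/9219 ≈ 0.00010847
(-3*(-5))*f = -3*(-5)*(1/9219) = 15*(1/9219) = 5/3073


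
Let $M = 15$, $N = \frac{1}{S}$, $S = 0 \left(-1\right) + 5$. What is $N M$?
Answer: $3$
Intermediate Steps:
$S = 5$ ($S = 0 + 5 = 5$)
$N = \frac{1}{5} \approx 0.2$
$N M = \frac{1}{5} \cdot 15 = 3$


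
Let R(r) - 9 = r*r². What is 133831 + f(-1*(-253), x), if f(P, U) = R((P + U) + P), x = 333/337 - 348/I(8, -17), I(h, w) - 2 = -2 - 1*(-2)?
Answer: 1418232401383833/38272753 ≈ 3.7056e+7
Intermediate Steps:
I(h, w) = 2 (I(h, w) = 2 + (-2 - 1*(-2)) = 2 + (-2 + 2) = 2 + 0 = 2)
x = -58305/337 (x = 333/337 - 348/2 = 333*(1/337) - 348*½ = 333/337 - 174 = -58305/337 ≈ -173.01)
R(r) = 9 + r³ (R(r) = 9 + r*r² = 9 + r³)
f(P, U) = 9 + (U + 2*P)³ (f(P, U) = 9 + ((P + U) + P)³ = 9 + (U + 2*P)³)
133831 + f(-1*(-253), x) = 133831 + (9 + (-58305/337 + 2*(-1*(-253)))³) = 133831 + (9 + (-58305/337 + 2*253)³) = 133831 + (9 + (-58305/337 + 506)³) = 133831 + (9 + (112217/337)³) = 133831 + (9 + 1413109976122313/38272753) = 133831 + 1413110320577090/38272753 = 1418232401383833/38272753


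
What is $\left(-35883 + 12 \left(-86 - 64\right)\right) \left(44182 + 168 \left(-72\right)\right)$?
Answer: $-1209096738$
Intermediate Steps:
$\left(-35883 + 12 \left(-86 - 64\right)\right) \left(44182 + 168 \left(-72\right)\right) = \left(-35883 + 12 \left(-150\right)\right) \left(44182 - 12096\right) = \left(-35883 - 1800\right) 32086 = \left(-37683\right) 32086 = -1209096738$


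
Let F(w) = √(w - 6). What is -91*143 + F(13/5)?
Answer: -13013 + I*√85/5 ≈ -13013.0 + 1.8439*I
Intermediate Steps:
F(w) = √(-6 + w)
-91*143 + F(13/5) = -91*143 + √(-6 + 13/5) = -13013 + √(-6 + 13*(⅕)) = -13013 + √(-6 + 13/5) = -13013 + √(-17/5) = -13013 + I*√85/5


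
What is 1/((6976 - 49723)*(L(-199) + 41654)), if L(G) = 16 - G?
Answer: -1/1789774143 ≈ -5.5873e-10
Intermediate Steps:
1/((6976 - 49723)*(L(-199) + 41654)) = 1/((6976 - 49723)*((16 - 1*(-199)) + 41654)) = 1/(-42747*((16 + 199) + 41654)) = 1/(-42747*(215 + 41654)) = 1/(-42747*41869) = 1/(-1789774143) = -1/1789774143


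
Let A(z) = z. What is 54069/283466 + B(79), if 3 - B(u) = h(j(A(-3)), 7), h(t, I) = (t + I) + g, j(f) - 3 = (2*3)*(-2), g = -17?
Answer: 6290321/283466 ≈ 22.191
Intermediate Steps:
j(f) = -9 (j(f) = 3 + (2*3)*(-2) = 3 + 6*(-2) = 3 - 12 = -9)
h(t, I) = -17 + I + t (h(t, I) = (t + I) - 17 = (I + t) - 17 = -17 + I + t)
B(u) = 22 (B(u) = 3 - (-17 + 7 - 9) = 3 - 1*(-19) = 3 + 19 = 22)
54069/283466 + B(79) = 54069/283466 + 22 = 6290321/283466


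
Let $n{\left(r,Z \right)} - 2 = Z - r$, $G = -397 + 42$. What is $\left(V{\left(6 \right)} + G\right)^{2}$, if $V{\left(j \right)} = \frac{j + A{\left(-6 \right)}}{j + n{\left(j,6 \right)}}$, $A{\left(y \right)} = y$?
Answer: $126025$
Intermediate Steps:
$G = -355$
$n{\left(r,Z \right)} = 2 + Z - r$ ($n{\left(r,Z \right)} = 2 + \left(Z - r\right) = 2 + Z - r$)
$V{\left(j \right)} = - \frac{3}{4} + \frac{j}{8}$ ($V{\left(j \right)} = \frac{j - 6}{j + \left(2 + 6 - j\right)} = \frac{-6 + j}{j - \left(-8 + j\right)} = \frac{-6 + j}{8} = \left(-6 + j\right) \frac{1}{8} = - \frac{3}{4} + \frac{j}{8}$)
$\left(V{\left(6 \right)} + G\right)^{2} = \left(\left(- \frac{3}{4} + \frac{1}{8} \cdot 6\right) - 355\right)^{2} = \left(\left(- \frac{3}{4} + \frac{3}{4}\right) - 355\right)^{2} = \left(0 - 355\right)^{2} = \left(-355\right)^{2} = 126025$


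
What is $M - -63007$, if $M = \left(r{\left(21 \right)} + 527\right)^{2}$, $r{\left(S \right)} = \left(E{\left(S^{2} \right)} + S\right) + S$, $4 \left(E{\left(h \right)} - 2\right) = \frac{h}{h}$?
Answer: $\frac{6229337}{16} \approx 3.8933 \cdot 10^{5}$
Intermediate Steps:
$E{\left(h \right)} = \frac{9}{4}$ ($E{\left(h \right)} = 2 + \frac{h \frac{1}{h}}{4} = 2 + \frac{1}{4} \cdot 1 = 2 + \frac{1}{4} = \frac{9}{4}$)
$r{\left(S \right)} = \frac{9}{4} + 2 S$ ($r{\left(S \right)} = \left(\frac{9}{4} + S\right) + S = \frac{9}{4} + 2 S$)
$M = \frac{5221225}{16}$ ($M = \left(\left(\frac{9}{4} + 2 \cdot 21\right) + 527\right)^{2} = \left(\left(\frac{9}{4} + 42\right) + 527\right)^{2} = \left(\frac{177}{4} + 527\right)^{2} = \left(\frac{2285}{4}\right)^{2} = \frac{5221225}{16} \approx 3.2633 \cdot 10^{5}$)
$M - -63007 = \frac{5221225}{16} - -63007 = \frac{5221225}{16} + 63007 = \frac{6229337}{16}$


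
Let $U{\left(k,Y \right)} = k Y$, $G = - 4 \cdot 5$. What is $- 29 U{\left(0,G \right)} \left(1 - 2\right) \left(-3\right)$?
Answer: $0$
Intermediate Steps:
$G = -20$ ($G = \left(-1\right) 20 = -20$)
$U{\left(k,Y \right)} = Y k$
$- 29 U{\left(0,G \right)} \left(1 - 2\right) \left(-3\right) = - 29 \left(-20\right) 0 \left(1 - 2\right) \left(-3\right) = - 29 \cdot 0 \left(-1\right) \left(-3\right) = \left(-29\right) 0 \left(-3\right) = 0 \left(-3\right) = 0$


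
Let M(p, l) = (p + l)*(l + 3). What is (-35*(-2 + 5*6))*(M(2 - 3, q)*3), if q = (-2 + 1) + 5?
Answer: -61740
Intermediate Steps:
q = 4 (q = -1 + 5 = 4)
M(p, l) = (3 + l)*(l + p) (M(p, l) = (l + p)*(3 + l) = (3 + l)*(l + p))
(-35*(-2 + 5*6))*(M(2 - 3, q)*3) = (-35*(-2 + 5*6))*((4² + 3*4 + 3*(2 - 3) + 4*(2 - 3))*3) = (-35*(-2 + 30))*((16 + 12 + 3*(-1) + 4*(-1))*3) = (-35*28)*((16 + 12 - 3 - 4)*3) = -20580*3 = -980*63 = -61740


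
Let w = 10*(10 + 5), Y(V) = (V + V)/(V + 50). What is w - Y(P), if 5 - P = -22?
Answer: 11496/77 ≈ 149.30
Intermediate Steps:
P = 27 (P = 5 - 1*(-22) = 5 + 22 = 27)
Y(V) = 2*V/(50 + V) (Y(V) = (2*V)/(50 + V) = 2*V/(50 + V))
w = 150 (w = 10*15 = 150)
w - Y(P) = 150 - 2*27/(50 + 27) = 150 - 2*27/77 = 150 - 1*54/77 = 150 - 54/77 = 11496/77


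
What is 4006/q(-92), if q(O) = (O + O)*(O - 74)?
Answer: 2003/15272 ≈ 0.13116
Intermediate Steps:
q(O) = 2*O*(-74 + O) (q(O) = (2*O)*(-74 + O) = 2*O*(-74 + O))
4006/q(-92) = 4006/((2*(-92)*(-74 - 92))) = 4006/((2*(-92)*(-166))) = 4006/30544 = 4006*(1/30544) = 2003/15272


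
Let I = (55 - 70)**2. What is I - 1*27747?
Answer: -27522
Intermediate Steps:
I = 225 (I = (-15)**2 = 225)
I - 1*27747 = 225 - 1*27747 = 225 - 27747 = -27522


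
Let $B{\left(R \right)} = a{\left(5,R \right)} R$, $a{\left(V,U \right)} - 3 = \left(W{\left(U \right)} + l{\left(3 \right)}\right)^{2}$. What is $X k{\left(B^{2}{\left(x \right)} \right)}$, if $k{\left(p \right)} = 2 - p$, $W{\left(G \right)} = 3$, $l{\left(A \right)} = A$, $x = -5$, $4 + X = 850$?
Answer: $-32167458$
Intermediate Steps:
$X = 846$ ($X = -4 + 850 = 846$)
$a{\left(V,U \right)} = 39$ ($a{\left(V,U \right)} = 3 + \left(3 + 3\right)^{2} = 3 + 6^{2} = 3 + 36 = 39$)
$B{\left(R \right)} = 39 R$
$X k{\left(B^{2}{\left(x \right)} \right)} = 846 \left(2 - \left(39 \left(-5\right)\right)^{2}\right) = 846 \left(2 - \left(-195\right)^{2}\right) = 846 \left(2 - 38025\right) = 846 \left(-38023\right) = -32167458$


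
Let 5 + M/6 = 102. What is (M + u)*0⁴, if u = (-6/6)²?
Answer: 0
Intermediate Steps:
M = 582 (M = -30 + 6*102 = -30 + 612 = 582)
u = 1 (u = (-6*⅙)² = (-1)² = 1)
(M + u)*0⁴ = (582 + 1)*0⁴ = 583*0 = 0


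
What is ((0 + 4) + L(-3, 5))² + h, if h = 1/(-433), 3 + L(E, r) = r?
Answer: 15587/433 ≈ 35.998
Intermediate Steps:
L(E, r) = -3 + r
h = -1/433 ≈ -0.0023095
((0 + 4) + L(-3, 5))² + h = ((0 + 4) + (-3 + 5))² - 1/433 = (4 + 2)² - 1/433 = 6² - 1/433 = 36 - 1/433 = 15587/433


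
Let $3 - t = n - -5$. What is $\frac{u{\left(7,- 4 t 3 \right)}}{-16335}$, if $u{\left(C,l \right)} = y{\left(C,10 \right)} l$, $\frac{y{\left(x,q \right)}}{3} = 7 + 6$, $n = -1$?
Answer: $- \frac{52}{1815} \approx -0.02865$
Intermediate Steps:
$y{\left(x,q \right)} = 39$ ($y{\left(x,q \right)} = 3 \left(7 + 6\right) = 3 \cdot 13 = 39$)
$t = -1$ ($t = 3 - \left(-1 - -5\right) = 3 - \left(-1 + 5\right) = 3 - 4 = -1$)
$u{\left(C,l \right)} = 39 l$
$\frac{u{\left(7,- 4 t 3 \right)}}{-16335} = \frac{39 \left(-4\right) \left(-1\right) 3}{-16335} = 39 \cdot 4 \cdot 3 \left(- \frac{1}{16335}\right) = 39 \cdot 12 \left(- \frac{1}{16335}\right) = 468 \left(- \frac{1}{16335}\right) = - \frac{52}{1815}$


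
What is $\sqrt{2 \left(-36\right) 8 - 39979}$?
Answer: $i \sqrt{40555} \approx 201.38 i$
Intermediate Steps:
$\sqrt{2 \left(-36\right) 8 - 39979} = \sqrt{\left(-72\right) 8 - 39979} = \sqrt{-576 - 39979} = \sqrt{-40555} = i \sqrt{40555}$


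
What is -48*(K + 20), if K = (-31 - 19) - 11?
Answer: 1968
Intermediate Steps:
K = -61 (K = -50 - 11 = -61)
-48*(K + 20) = -48*(-61 + 20) = -48*(-41) = 1968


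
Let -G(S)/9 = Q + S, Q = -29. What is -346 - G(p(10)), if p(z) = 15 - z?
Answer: -562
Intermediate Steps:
G(S) = 261 - 9*S (G(S) = -9*(-29 + S) = 261 - 9*S)
-346 - G(p(10)) = -346 - (261 - 9*(15 - 1*10)) = -346 - (261 - 9*(15 - 10)) = -346 - (261 - 9*5) = -346 - (261 - 45) = -346 - 1*216 = -346 - 216 = -562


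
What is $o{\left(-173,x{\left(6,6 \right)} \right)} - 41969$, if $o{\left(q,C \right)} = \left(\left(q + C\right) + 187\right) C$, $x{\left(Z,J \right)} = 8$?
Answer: $-41793$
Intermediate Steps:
$o{\left(q,C \right)} = C \left(187 + C + q\right)$ ($o{\left(q,C \right)} = \left(\left(C + q\right) + 187\right) C = \left(187 + C + q\right) C = C \left(187 + C + q\right)$)
$o{\left(-173,x{\left(6,6 \right)} \right)} - 41969 = 8 \left(187 + 8 - 173\right) - 41969 = 8 \cdot 22 - 41969 = 176 - 41969 = -41793$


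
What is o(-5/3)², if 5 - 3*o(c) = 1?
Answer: 16/9 ≈ 1.7778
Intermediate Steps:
o(c) = 4/3 (o(c) = 5/3 - ⅓*1 = 5/3 - ⅓ = 4/3)
o(-5/3)² = (4/3)² = 16/9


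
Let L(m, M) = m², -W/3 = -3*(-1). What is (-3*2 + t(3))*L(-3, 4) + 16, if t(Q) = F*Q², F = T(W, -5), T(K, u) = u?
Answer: -443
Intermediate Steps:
W = -9 (W = -(-9)*(-1) = -3*3 = -9)
F = -5
t(Q) = -5*Q²
(-3*2 + t(3))*L(-3, 4) + 16 = (-3*2 - 5*3²)*(-3)² + 16 = (-6 - 5*9)*9 + 16 = (-6 - 45)*9 + 16 = -51*9 + 16 = -459 + 16 = -443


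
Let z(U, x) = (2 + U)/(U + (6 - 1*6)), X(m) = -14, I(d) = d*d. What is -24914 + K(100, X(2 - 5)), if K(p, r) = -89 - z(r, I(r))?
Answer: -175027/7 ≈ -25004.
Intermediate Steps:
I(d) = d²
z(U, x) = (2 + U)/U (z(U, x) = (2 + U)/(U + (6 - 6)) = (2 + U)/(U + 0) = (2 + U)/U)
K(p, r) = -89 - (2 + r)/r
-24914 + K(100, X(2 - 5)) = -24914 + (-90 - 2/(-14)) = -24914 + (-90 - 2*(-1/14)) = -24914 + (-90 + ⅐) = -24914 - 629/7 = -175027/7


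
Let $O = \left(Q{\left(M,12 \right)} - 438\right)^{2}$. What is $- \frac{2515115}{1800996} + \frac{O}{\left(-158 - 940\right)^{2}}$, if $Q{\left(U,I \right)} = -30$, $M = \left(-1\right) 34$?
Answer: $- \frac{8141269619}{6701506116} \approx -1.2148$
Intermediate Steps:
$M = -34$
$O = 219024$ ($O = \left(-30 - 438\right)^{2} = \left(-468\right)^{2} = 219024$)
$- \frac{2515115}{1800996} + \frac{O}{\left(-158 - 940\right)^{2}} = - \frac{2515115}{1800996} + \frac{219024}{\left(-158 - 940\right)^{2}} = \left(-2515115\right) \frac{1}{1800996} + \frac{219024}{\left(-1098\right)^{2}} = - \frac{2515115}{1800996} + \frac{219024}{1205604} = - \frac{2515115}{1800996} + 219024 \cdot \frac{1}{1205604} = - \frac{2515115}{1800996} + \frac{676}{3721} = - \frac{8141269619}{6701506116}$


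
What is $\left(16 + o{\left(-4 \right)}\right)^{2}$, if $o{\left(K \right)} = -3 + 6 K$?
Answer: $121$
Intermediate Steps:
$\left(16 + o{\left(-4 \right)}\right)^{2} = \left(16 + \left(-3 + 6 \left(-4\right)\right)\right)^{2} = \left(16 - 27\right)^{2} = \left(-11\right)^{2} = 121$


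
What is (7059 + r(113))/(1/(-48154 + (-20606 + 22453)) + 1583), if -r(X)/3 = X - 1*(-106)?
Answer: 49409569/12217330 ≈ 4.0442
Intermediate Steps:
r(X) = -318 - 3*X (r(X) = -3*(X - 1*(-106)) = -3*(X + 106) = -3*(106 + X) = -318 - 3*X)
(7059 + r(113))/(1/(-48154 + (-20606 + 22453)) + 1583) = (7059 + (-318 - 3*113))/(1/(-48154 + (-20606 + 22453)) + 1583) = (7059 + (-318 - 339))/(1/(-48154 + 1847) + 1583) = (7059 - 657)/(1/(-46307) + 1583) = 6402/(-1/46307 + 1583) = 6402/(73303980/46307) = 6402*(46307/73303980) = 49409569/12217330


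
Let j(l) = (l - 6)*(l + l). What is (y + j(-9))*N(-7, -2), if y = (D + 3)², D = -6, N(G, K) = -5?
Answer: -1395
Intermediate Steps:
j(l) = 2*l*(-6 + l) (j(l) = (-6 + l)*(2*l) = 2*l*(-6 + l))
y = 9 (y = (-6 + 3)² = (-3)² = 9)
(y + j(-9))*N(-7, -2) = (9 + 2*(-9)*(-6 - 9))*(-5) = (9 + 2*(-9)*(-15))*(-5) = (9 + 270)*(-5) = 279*(-5) = -1395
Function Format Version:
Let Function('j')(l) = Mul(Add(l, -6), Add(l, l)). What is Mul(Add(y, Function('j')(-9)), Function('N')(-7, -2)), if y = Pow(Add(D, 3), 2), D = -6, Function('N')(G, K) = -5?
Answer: -1395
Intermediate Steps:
Function('j')(l) = Mul(2, l, Add(-6, l)) (Function('j')(l) = Mul(Add(-6, l), Mul(2, l)) = Mul(2, l, Add(-6, l)))
y = 9 (y = Pow(Add(-6, 3), 2) = Pow(-3, 2) = 9)
Mul(Add(y, Function('j')(-9)), Function('N')(-7, -2)) = Mul(Add(9, Mul(2, -9, Add(-6, -9))), -5) = Mul(Add(9, Mul(2, -9, -15)), -5) = Mul(Add(9, 270), -5) = Mul(279, -5) = -1395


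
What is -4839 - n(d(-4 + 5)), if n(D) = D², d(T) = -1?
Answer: -4840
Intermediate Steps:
-4839 - n(d(-4 + 5)) = -4839 - 1*(-1)² = -4839 - 1*1 = -4839 - 1 = -4840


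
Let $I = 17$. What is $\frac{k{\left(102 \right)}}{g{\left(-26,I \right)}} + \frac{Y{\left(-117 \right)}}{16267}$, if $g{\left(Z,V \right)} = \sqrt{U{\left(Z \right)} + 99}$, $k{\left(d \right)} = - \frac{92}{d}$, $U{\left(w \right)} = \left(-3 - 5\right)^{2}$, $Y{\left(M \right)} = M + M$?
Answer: $- \frac{234}{16267} - \frac{46 \sqrt{163}}{8313} \approx -0.085032$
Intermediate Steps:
$Y{\left(M \right)} = 2 M$
$U{\left(w \right)} = 64$ ($U{\left(w \right)} = \left(-8\right)^{2} = 64$)
$g{\left(Z,V \right)} = \sqrt{163}$ ($g{\left(Z,V \right)} = \sqrt{64 + 99} = \sqrt{163}$)
$\frac{k{\left(102 \right)}}{g{\left(-26,I \right)}} + \frac{Y{\left(-117 \right)}}{16267} = \frac{\left(-92\right) \frac{1}{102}}{\sqrt{163}} + \frac{2 \left(-117\right)}{16267} = \left(-92\right) \frac{1}{102} \frac{\sqrt{163}}{163} - \frac{234}{16267} = - \frac{46 \frac{\sqrt{163}}{163}}{51} - \frac{234}{16267} = - \frac{46 \sqrt{163}}{8313} - \frac{234}{16267} = - \frac{234}{16267} - \frac{46 \sqrt{163}}{8313}$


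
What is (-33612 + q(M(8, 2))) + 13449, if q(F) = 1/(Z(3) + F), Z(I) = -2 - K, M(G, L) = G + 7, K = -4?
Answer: -342770/17 ≈ -20163.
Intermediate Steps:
M(G, L) = 7 + G
Z(I) = 2 (Z(I) = -2 - 1*(-4) = -2 + 4 = 2)
q(F) = 1/(2 + F)
(-33612 + q(M(8, 2))) + 13449 = (-33612 + 1/(2 + (7 + 8))) + 13449 = (-33612 + 1/(2 + 15)) + 13449 = (-33612 + 1/17) + 13449 = -571403/17 + 13449 = -342770/17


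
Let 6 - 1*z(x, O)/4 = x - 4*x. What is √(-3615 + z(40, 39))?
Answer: I*√3111 ≈ 55.776*I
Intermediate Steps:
z(x, O) = 24 + 12*x (z(x, O) = 24 - 4*(x - 4*x) = 24 - (-12)*x = 24 + 12*x)
√(-3615 + z(40, 39)) = √(-3615 + (24 + 12*40)) = √(-3615 + (24 + 480)) = √(-3615 + 504) = √(-3111) = I*√3111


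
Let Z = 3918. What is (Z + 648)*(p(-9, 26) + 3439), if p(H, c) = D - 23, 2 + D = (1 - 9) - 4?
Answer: 15533532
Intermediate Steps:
D = -14 (D = -2 + ((1 - 9) - 4) = -2 + (-8 - 4) = -2 - 12 = -14)
p(H, c) = -37 (p(H, c) = -14 - 23 = -37)
(Z + 648)*(p(-9, 26) + 3439) = (3918 + 648)*(-37 + 3439) = 4566*3402 = 15533532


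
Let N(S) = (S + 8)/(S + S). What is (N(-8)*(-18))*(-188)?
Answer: 0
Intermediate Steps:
N(S) = (8 + S)/(2*S) (N(S) = (8 + S)/((2*S)) = (8 + S)*(1/(2*S)) = (8 + S)/(2*S))
(N(-8)*(-18))*(-188) = (((½)*(8 - 8)/(-8))*(-18))*(-188) = (((½)*(-⅛)*0)*(-18))*(-188) = (0*(-18))*(-188) = 0*(-188) = 0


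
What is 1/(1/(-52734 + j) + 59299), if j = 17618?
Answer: 35116/2082343683 ≈ 1.6864e-5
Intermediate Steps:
1/(1/(-52734 + j) + 59299) = 1/(1/(-52734 + 17618) + 59299) = 1/(1/(-35116) + 59299) = 1/(-1/35116 + 59299) = 1/(2082343683/35116) = 35116/2082343683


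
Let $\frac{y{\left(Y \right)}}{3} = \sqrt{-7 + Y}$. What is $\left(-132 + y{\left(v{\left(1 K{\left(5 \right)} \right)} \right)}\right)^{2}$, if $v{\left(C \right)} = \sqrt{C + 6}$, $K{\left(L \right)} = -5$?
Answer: $17370 - 792 i \sqrt{6} \approx 17370.0 - 1940.0 i$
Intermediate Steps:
$v{\left(C \right)} = \sqrt{6 + C}$
$y{\left(Y \right)} = 3 \sqrt{-7 + Y}$
$\left(-132 + y{\left(v{\left(1 K{\left(5 \right)} \right)} \right)}\right)^{2} = \left(-132 + 3 \sqrt{-7 + \sqrt{6 + 1 \left(-5\right)}}\right)^{2} = \left(-132 + 3 \sqrt{-7 + \sqrt{6 - 5}}\right)^{2} = \left(-132 + 3 \sqrt{-7 + \sqrt{1}}\right)^{2} = \left(-132 + 3 \sqrt{-7 + 1}\right)^{2} = \left(-132 + 3 \sqrt{-6}\right)^{2} = \left(-132 + 3 i \sqrt{6}\right)^{2}$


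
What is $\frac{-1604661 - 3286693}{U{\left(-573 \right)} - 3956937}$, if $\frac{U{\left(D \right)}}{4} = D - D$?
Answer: $\frac{4891354}{3956937} \approx 1.2361$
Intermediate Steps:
$U{\left(D \right)} = 0$ ($U{\left(D \right)} = 4 \left(D - D\right) = 4 \cdot 0 = 0$)
$\frac{-1604661 - 3286693}{U{\left(-573 \right)} - 3956937} = \frac{-1604661 - 3286693}{0 - 3956937} = - \frac{4891354}{-3956937} = \left(-4891354\right) \left(- \frac{1}{3956937}\right) = \frac{4891354}{3956937}$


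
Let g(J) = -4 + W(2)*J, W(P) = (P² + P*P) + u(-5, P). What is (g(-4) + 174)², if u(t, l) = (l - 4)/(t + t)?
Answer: 470596/25 ≈ 18824.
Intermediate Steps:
u(t, l) = (-4 + l)/(2*t) (u(t, l) = (-4 + l)/((2*t)) = (-4 + l)*(1/(2*t)) = (-4 + l)/(2*t))
W(P) = ⅖ + 2*P² - P/10 (W(P) = (P² + P*P) + (½)*(-4 + P)/(-5) = (P² + P²) + (½)*(-⅕)*(-4 + P) = 2*P² + (⅖ - P/10) = ⅖ + 2*P² - P/10)
g(J) = -4 + 41*J/5 (g(J) = -4 + (⅖ + 2*2² - ⅒*2)*J = -4 + (⅖ + 2*4 - ⅕)*J = -4 + (⅖ + 8 - ⅕)*J = -4 + 41*J/5)
(g(-4) + 174)² = ((-4 + (41/5)*(-4)) + 174)² = ((-4 - 164/5) + 174)² = (-184/5 + 174)² = (686/5)² = 470596/25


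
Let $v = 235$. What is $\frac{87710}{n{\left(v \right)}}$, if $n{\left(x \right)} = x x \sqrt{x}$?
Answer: $\frac{17542 \sqrt{235}}{2595575} \approx 0.1036$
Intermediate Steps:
$n{\left(x \right)} = x^{\frac{5}{2}}$ ($n{\left(x \right)} = x^{2} \sqrt{x} = x^{\frac{5}{2}}$)
$\frac{87710}{n{\left(v \right)}} = \frac{87710}{235^{\frac{5}{2}}} = \frac{87710}{55225 \sqrt{235}} = 87710 \frac{\sqrt{235}}{12977875} = \frac{17542 \sqrt{235}}{2595575}$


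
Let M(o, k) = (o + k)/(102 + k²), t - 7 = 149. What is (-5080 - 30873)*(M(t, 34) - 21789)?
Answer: 492742552258/629 ≈ 7.8337e+8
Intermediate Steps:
t = 156 (t = 7 + 149 = 156)
M(o, k) = (k + o)/(102 + k²)
(-5080 - 30873)*(M(t, 34) - 21789) = (-5080 - 30873)*((34 + 156)/(102 + 34²) - 21789) = -35953*(190/(102 + 1156) - 21789) = -35953*(190/1258 - 21789) = -35953*((1/1258)*190 - 21789) = -35953*(95/629 - 21789) = -35953*(-13705186/629) = 492742552258/629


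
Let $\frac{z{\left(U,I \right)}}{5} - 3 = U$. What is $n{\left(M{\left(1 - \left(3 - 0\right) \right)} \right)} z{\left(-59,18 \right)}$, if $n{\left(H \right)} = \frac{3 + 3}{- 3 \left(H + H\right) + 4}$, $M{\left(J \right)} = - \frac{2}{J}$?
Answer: $840$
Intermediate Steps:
$z{\left(U,I \right)} = 15 + 5 U$
$n{\left(H \right)} = \frac{6}{4 - 6 H}$ ($n{\left(H \right)} = \frac{6}{- 3 \cdot 2 H + 4} = \frac{6}{- 6 H + 4} = \frac{6}{4 - 6 H}$)
$n{\left(M{\left(1 - \left(3 - 0\right) \right)} \right)} z{\left(-59,18 \right)} = - \frac{3}{-2 + 3 \left(- \frac{2}{1 - \left(3 - 0\right)}\right)} \left(15 + 5 \left(-59\right)\right) = - \frac{3}{-2 + 3 \left(- \frac{2}{1 - \left(3 + 0\right)}\right)} \left(15 - 295\right) = - \frac{3}{-2 + 3 \left(- \frac{2}{1 - 3}\right)} \left(-280\right) = - \frac{3}{-2 + 3 \left(- \frac{2}{-2}\right)} \left(-280\right) = - \frac{3}{-2 + 3 \left(\left(-2\right) \left(- \frac{1}{2}\right)\right)} \left(-280\right) = - \frac{3}{-2 + 3 \cdot 1} \left(-280\right) = - \frac{3}{-2 + 3} \left(-280\right) = - \frac{3}{1} \left(-280\right) = \left(-3\right) 1 \left(-280\right) = \left(-3\right) \left(-280\right) = 840$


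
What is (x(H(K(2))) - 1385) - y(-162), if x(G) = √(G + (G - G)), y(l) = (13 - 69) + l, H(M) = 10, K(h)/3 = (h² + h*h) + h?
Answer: -1167 + √10 ≈ -1163.8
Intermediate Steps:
K(h) = 3*h + 6*h² (K(h) = 3*((h² + h*h) + h) = 3*((h² + h²) + h) = 3*(2*h² + h) = 3*(h + 2*h²) = 3*h + 6*h²)
y(l) = -56 + l
x(G) = √G (x(G) = √(G + 0) = √G)
(x(H(K(2))) - 1385) - y(-162) = (√10 - 1385) - (-56 - 162) = (-1385 + √10) - 1*(-218) = (-1385 + √10) + 218 = -1167 + √10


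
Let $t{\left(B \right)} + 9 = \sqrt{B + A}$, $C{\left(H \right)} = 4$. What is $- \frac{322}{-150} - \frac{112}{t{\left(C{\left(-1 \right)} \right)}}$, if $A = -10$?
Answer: $\frac{29869}{2175} + \frac{112 i \sqrt{6}}{87} \approx 13.733 + 3.1534 i$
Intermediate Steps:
$t{\left(B \right)} = -9 + \sqrt{-10 + B}$ ($t{\left(B \right)} = -9 + \sqrt{B - 10} = -9 + \sqrt{-10 + B}$)
$- \frac{322}{-150} - \frac{112}{t{\left(C{\left(-1 \right)} \right)}} = - \frac{322}{-150} - \frac{112}{-9 + \sqrt{-10 + 4}} = \left(-322\right) \left(- \frac{1}{150}\right) - \frac{112}{-9 + \sqrt{-6}} = \frac{161}{75} - \frac{112}{-9 + i \sqrt{6}}$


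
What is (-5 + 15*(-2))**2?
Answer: 1225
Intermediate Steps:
(-5 + 15*(-2))**2 = (-5 - 30)**2 = (-35)**2 = 1225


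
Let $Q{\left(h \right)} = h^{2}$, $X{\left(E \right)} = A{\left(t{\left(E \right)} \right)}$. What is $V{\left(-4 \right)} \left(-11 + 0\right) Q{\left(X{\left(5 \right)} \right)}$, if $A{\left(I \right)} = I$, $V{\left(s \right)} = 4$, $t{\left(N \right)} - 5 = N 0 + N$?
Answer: $-4400$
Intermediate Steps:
$t{\left(N \right)} = 5 + N$ ($t{\left(N \right)} = 5 + \left(N 0 + N\right) = 5 + \left(0 + N\right) = 5 + N$)
$X{\left(E \right)} = 5 + E$
$V{\left(-4 \right)} \left(-11 + 0\right) Q{\left(X{\left(5 \right)} \right)} = 4 \left(-11 + 0\right) \left(5 + 5\right)^{2} = 4 \left(-11\right) 10^{2} = \left(-44\right) 100 = -4400$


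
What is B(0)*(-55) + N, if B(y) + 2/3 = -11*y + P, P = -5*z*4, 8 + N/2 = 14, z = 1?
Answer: 3446/3 ≈ 1148.7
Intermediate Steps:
N = 12 (N = -16 + 2*14 = -16 + 28 = 12)
P = -20 (P = -5*1*4 = -5*4 = -20)
B(y) = -62/3 - 11*y (B(y) = -2/3 + (-11*y - 20) = -2/3 + (-20 - 11*y) = -62/3 - 11*y)
B(0)*(-55) + N = (-62/3 - 11*0)*(-55) + 12 = (-62/3 + 0)*(-55) + 12 = -62/3*(-55) + 12 = 3410/3 + 12 = 3446/3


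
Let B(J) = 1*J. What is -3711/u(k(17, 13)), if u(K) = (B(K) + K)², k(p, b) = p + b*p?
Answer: -3711/226576 ≈ -0.016379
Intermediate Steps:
B(J) = J
u(K) = 4*K² (u(K) = (K + K)² = (2*K)² = 4*K²)
-3711/u(k(17, 13)) = -3711*1/(1156*(1 + 13)²) = -3711/(4*(17*14)²) = -3711/(4*238²) = -3711/(4*56644) = -3711/226576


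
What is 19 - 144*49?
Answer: -7037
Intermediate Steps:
19 - 144*49 = 19 - 7056 = -7037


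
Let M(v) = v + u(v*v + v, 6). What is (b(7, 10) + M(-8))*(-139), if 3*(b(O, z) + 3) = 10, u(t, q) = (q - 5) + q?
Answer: 278/3 ≈ 92.667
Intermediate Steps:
u(t, q) = -5 + 2*q (u(t, q) = (-5 + q) + q = -5 + 2*q)
b(O, z) = ⅓ (b(O, z) = -3 + (⅓)*10 = -3 + 10/3 = ⅓)
M(v) = 7 + v (M(v) = v + (-5 + 2*6) = v + (-5 + 12) = v + 7 = 7 + v)
(b(7, 10) + M(-8))*(-139) = (⅓ + (7 - 8))*(-139) = (⅓ - 1)*(-139) = -⅔*(-139) = 278/3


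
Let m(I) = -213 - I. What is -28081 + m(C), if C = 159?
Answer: -28453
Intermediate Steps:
-28081 + m(C) = -28081 + (-213 - 1*159) = -28081 + (-213 - 159) = -28081 - 372 = -28453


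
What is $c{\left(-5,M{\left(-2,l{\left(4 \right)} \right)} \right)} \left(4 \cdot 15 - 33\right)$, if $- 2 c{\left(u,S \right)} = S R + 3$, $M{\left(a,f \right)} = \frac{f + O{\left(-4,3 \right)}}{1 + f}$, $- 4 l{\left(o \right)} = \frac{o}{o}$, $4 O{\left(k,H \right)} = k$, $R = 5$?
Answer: $72$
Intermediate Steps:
$O{\left(k,H \right)} = \frac{k}{4}$
$l{\left(o \right)} = - \frac{1}{4}$ ($l{\left(o \right)} = - \frac{o \frac{1}{o}}{4} = \left(- \frac{1}{4}\right) 1 = - \frac{1}{4}$)
$M{\left(a,f \right)} = \frac{-1 + f}{1 + f}$ ($M{\left(a,f \right)} = \frac{f + \frac{1}{4} \left(-4\right)}{1 + f} = \frac{f - 1}{1 + f} = \frac{-1 + f}{1 + f}$)
$c{\left(u,S \right)} = - \frac{3}{2} - \frac{5 S}{2}$ ($c{\left(u,S \right)} = - \frac{S 5 + 3}{2} = - \frac{5 S + 3}{2} = - \frac{3 + 5 S}{2} = - \frac{3}{2} - \frac{5 S}{2}$)
$c{\left(-5,M{\left(-2,l{\left(4 \right)} \right)} \right)} \left(4 \cdot 15 - 33\right) = \left(- \frac{3}{2} - \frac{5 \frac{-1 - \frac{1}{4}}{1 - \frac{1}{4}}}{2}\right) \left(4 \cdot 15 - 33\right) = \left(- \frac{3}{2} - \frac{5 \frac{1}{\frac{3}{4}} \left(- \frac{5}{4}\right)}{2}\right) \left(60 - 33\right) = \left(- \frac{3}{2} - \frac{5 \cdot \frac{4}{3} \left(- \frac{5}{4}\right)}{2}\right) 27 = \left(- \frac{3}{2} - - \frac{25}{6}\right) 27 = \left(- \frac{3}{2} + \frac{25}{6}\right) 27 = \frac{8}{3} \cdot 27 = 72$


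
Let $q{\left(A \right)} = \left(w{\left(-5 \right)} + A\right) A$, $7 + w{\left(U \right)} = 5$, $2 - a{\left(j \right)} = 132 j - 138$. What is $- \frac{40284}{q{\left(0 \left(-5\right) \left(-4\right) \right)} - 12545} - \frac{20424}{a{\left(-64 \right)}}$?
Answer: $\frac{22434978}{26934115} \approx 0.83296$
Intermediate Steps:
$a{\left(j \right)} = 140 - 132 j$ ($a{\left(j \right)} = 2 - \left(132 j - 138\right) = 2 - \left(-138 + 132 j\right) = 140 - 132 j$)
$w{\left(U \right)} = -2$ ($w{\left(U \right)} = -7 + 5 = -2$)
$q{\left(A \right)} = A \left(-2 + A\right)$ ($q{\left(A \right)} = \left(-2 + A\right) A = A \left(-2 + A\right)$)
$- \frac{40284}{q{\left(0 \left(-5\right) \left(-4\right) \right)} - 12545} - \frac{20424}{a{\left(-64 \right)}} = - \frac{40284}{0 \left(-5\right) \left(-4\right) \left(-2 + 0 \left(-5\right) \left(-4\right)\right) - 12545} - \frac{20424}{140 - -8448} = - \frac{40284}{0 \left(-4\right) \left(-2 + 0 \left(-4\right)\right) - 12545} - \frac{20424}{140 + 8448} = - \frac{40284}{0 \left(-2 + 0\right) - 12545} - \frac{20424}{8588} = - \frac{40284}{0 \left(-2\right) - 12545} - \frac{5106}{2147} = - \frac{40284}{0 - 12545} - \frac{5106}{2147} = - \frac{40284}{-12545} - \frac{5106}{2147} = \left(-40284\right) \left(- \frac{1}{12545}\right) - \frac{5106}{2147} = \frac{40284}{12545} - \frac{5106}{2147} = \frac{22434978}{26934115}$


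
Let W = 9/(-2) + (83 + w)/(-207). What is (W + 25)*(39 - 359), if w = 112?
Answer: -431840/69 ≈ -6258.5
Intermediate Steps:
W = -751/138 (W = 9/(-2) + (83 + 112)/(-207) = 9*(-1/2) + 195*(-1/207) = -9/2 - 65/69 = -751/138 ≈ -5.4420)
(W + 25)*(39 - 359) = (-751/138 + 25)*(39 - 359) = (2699/138)*(-320) = -431840/69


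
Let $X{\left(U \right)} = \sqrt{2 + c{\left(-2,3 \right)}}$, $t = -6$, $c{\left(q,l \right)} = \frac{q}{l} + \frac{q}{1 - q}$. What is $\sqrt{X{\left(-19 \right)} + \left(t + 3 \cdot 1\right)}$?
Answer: $\frac{\sqrt{-27 + 3 \sqrt{6}}}{3} \approx 1.4777 i$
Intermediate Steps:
$X{\left(U \right)} = \frac{\sqrt{6}}{3}$ ($X{\left(U \right)} = \sqrt{2 - \frac{2 \left(-1 - 2 - 3\right)}{3 \left(-1 - 2\right)}} = \sqrt{2 - \frac{2 \left(-1 - 2 - 3\right)}{3 \left(-3\right)}} = \sqrt{2 - \frac{2}{3} \left(- \frac{1}{3}\right) \left(-6\right)} = \sqrt{2 - \frac{4}{3}} = \sqrt{\frac{2}{3}} = \frac{\sqrt{6}}{3}$)
$\sqrt{X{\left(-19 \right)} + \left(t + 3 \cdot 1\right)} = \sqrt{\frac{\sqrt{6}}{3} + \left(-6 + 3 \cdot 1\right)} = \sqrt{\frac{\sqrt{6}}{3} + \left(-6 + 3\right)} = \sqrt{\frac{\sqrt{6}}{3} - 3} = \sqrt{-3 + \frac{\sqrt{6}}{3}}$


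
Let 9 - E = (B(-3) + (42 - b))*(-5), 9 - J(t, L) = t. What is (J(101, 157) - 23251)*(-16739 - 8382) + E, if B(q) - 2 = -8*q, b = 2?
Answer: 586399842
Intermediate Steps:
J(t, L) = 9 - t
B(q) = 2 - 8*q
E = 339 (E = 9 - ((2 - 8*(-3)) + (42 - 1*2))*(-5) = 9 - ((2 + 24) + (42 - 2))*(-5) = 9 - (26 + 40)*(-5) = 9 - 66*(-5) = 9 - 1*(-330) = 9 + 330 = 339)
(J(101, 157) - 23251)*(-16739 - 8382) + E = ((9 - 1*101) - 23251)*(-16739 - 8382) + 339 = ((9 - 101) - 23251)*(-25121) + 339 = (-92 - 23251)*(-25121) + 339 = -23343*(-25121) + 339 = 586399503 + 339 = 586399842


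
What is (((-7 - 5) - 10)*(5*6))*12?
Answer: -7920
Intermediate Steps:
(((-7 - 5) - 10)*(5*6))*12 = ((-12 - 10)*30)*12 = -22*30*12 = -660*12 = -7920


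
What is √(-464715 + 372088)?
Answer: I*√92627 ≈ 304.35*I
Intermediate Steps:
√(-464715 + 372088) = √(-92627) = I*√92627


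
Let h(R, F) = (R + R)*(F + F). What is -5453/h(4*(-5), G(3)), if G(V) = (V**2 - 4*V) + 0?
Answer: -5453/240 ≈ -22.721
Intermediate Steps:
G(V) = V**2 - 4*V
h(R, F) = 4*F*R (h(R, F) = (2*R)*(2*F) = 4*F*R)
-5453/h(4*(-5), G(3)) = -5453*(-1/(240*(-4 + 3))) = -5453/(4*(3*(-1))*(-20)) = -5453/(4*(-3)*(-20)) = -5453/240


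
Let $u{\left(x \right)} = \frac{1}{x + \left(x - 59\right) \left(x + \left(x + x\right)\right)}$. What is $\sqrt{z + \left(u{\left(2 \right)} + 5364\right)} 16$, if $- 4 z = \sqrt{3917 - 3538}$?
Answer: $\frac{8 \sqrt{155019515 - 7225 \sqrt{379}}}{85} \approx 1171.3$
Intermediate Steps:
$u{\left(x \right)} = \frac{1}{x + 3 x \left(-59 + x\right)}$ ($u{\left(x \right)} = \frac{1}{x + \left(-59 + x\right) \left(x + 2 x\right)} = \frac{1}{x + \left(-59 + x\right) 3 x} = \frac{1}{x + 3 x \left(-59 + x\right)}$)
$z = - \frac{\sqrt{379}}{4}$ ($z = - \frac{\sqrt{3917 - 3538}}{4} = - \frac{\sqrt{379}}{4} \approx -4.867$)
$\sqrt{z + \left(u{\left(2 \right)} + 5364\right)} 16 = \sqrt{- \frac{\sqrt{379}}{4} + \left(\frac{1}{2 \left(-176 + 3 \cdot 2\right)} + 5364\right)} 16 = \sqrt{- \frac{\sqrt{379}}{4} + \left(\frac{1}{2 \left(-176 + 6\right)} + 5364\right)} 16 = \sqrt{- \frac{\sqrt{379}}{4} + \left(\frac{1}{2 \left(-170\right)} + 5364\right)} 16 = \sqrt{- \frac{\sqrt{379}}{4} + \left(\frac{1}{2} \left(- \frac{1}{170}\right) + 5364\right)} 16 = \sqrt{- \frac{\sqrt{379}}{4} + \left(- \frac{1}{340} + 5364\right)} 16 = \sqrt{- \frac{\sqrt{379}}{4} + \frac{1823759}{340}} \cdot 16 = \sqrt{\frac{1823759}{340} - \frac{\sqrt{379}}{4}} \cdot 16 = 16 \sqrt{\frac{1823759}{340} - \frac{\sqrt{379}}{4}}$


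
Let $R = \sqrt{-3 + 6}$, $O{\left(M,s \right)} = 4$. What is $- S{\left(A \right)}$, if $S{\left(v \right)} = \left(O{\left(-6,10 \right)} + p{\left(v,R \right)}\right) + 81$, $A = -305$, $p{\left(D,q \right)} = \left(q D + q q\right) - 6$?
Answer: $-82 + 305 \sqrt{3} \approx 446.28$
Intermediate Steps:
$R = \sqrt{3} \approx 1.732$
$p{\left(D,q \right)} = -6 + q^{2} + D q$ ($p{\left(D,q \right)} = \left(D q + q^{2}\right) - 6 = \left(q^{2} + D q\right) - 6 = -6 + q^{2} + D q$)
$S{\left(v \right)} = 82 + v \sqrt{3}$ ($S{\left(v \right)} = \left(4 + \left(-6 + \left(\sqrt{3}\right)^{2} + v \sqrt{3}\right)\right) + 81 = \left(4 + \left(-6 + 3 + v \sqrt{3}\right)\right) + 81 = \left(4 + \left(-3 + v \sqrt{3}\right)\right) + 81 = \left(1 + v \sqrt{3}\right) + 81 = 82 + v \sqrt{3}$)
$- S{\left(A \right)} = - (82 - 305 \sqrt{3}) = -82 + 305 \sqrt{3}$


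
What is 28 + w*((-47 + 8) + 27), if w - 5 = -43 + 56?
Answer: -188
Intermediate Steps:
w = 18 (w = 5 + (-43 + 56) = 5 + 13 = 18)
28 + w*((-47 + 8) + 27) = 28 + 18*((-47 + 8) + 27) = 28 + 18*(-39 + 27) = 28 + 18*(-12) = 28 - 216 = -188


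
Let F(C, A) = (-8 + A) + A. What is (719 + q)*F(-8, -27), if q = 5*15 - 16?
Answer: -48236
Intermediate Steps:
q = 59 (q = 75 - 16 = 59)
F(C, A) = -8 + 2*A
(719 + q)*F(-8, -27) = (719 + 59)*(-8 + 2*(-27)) = 778*(-8 - 54) = 778*(-62) = -48236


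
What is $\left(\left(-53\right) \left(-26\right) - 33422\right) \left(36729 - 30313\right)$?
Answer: $-205594304$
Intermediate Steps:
$\left(\left(-53\right) \left(-26\right) - 33422\right) \left(36729 - 30313\right) = \left(1378 - 33422\right) 6416 = \left(-32044\right) 6416 = -205594304$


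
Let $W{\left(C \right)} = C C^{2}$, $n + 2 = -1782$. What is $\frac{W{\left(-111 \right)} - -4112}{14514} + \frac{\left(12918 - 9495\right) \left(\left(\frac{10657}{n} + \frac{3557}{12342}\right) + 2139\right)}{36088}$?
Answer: $\frac{104181390320757973}{961056850847808} \approx 108.4$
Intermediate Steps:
$n = -1784$ ($n = -2 - 1782 = -1784$)
$W{\left(C \right)} = C^{3}$
$\frac{W{\left(-111 \right)} - -4112}{14514} + \frac{\left(12918 - 9495\right) \left(\left(\frac{10657}{n} + \frac{3557}{12342}\right) + 2139\right)}{36088} = \frac{\left(-111\right)^{3} - -4112}{14514} + \frac{\left(12918 - 9495\right) \left(\left(\frac{10657}{-1784} + \frac{3557}{12342}\right) + 2139\right)}{36088} = \left(-1367631 + 4112\right) \frac{1}{14514} + 3423 \left(\left(10657 \left(- \frac{1}{1784}\right) + 3557 \cdot \frac{1}{12342}\right) + 2139\right) \frac{1}{36088} = \left(-1363519\right) \frac{1}{14514} + 3423 \left(\left(- \frac{10657}{1784} + \frac{3557}{12342}\right) + 2139\right) \frac{1}{36088} = - \frac{1363519}{14514} + 3423 \left(- \frac{62591503}{11009064} + 2139\right) \frac{1}{36088} = - \frac{1363519}{14514} + 3423 \cdot \frac{23485796393}{11009064} \cdot \frac{1}{36088} = - \frac{1363519}{14514} + \frac{26797293684413}{3669688} \cdot \frac{1}{36088} = - \frac{1363519}{14514} + \frac{26797293684413}{132431700544} = \frac{104181390320757973}{961056850847808}$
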